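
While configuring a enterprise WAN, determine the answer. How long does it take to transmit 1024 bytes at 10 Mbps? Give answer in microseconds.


Given: packet = 1024 bytes, bandwidth = 10 Mbps
Packet in bits = 1024 * 8 = 8192 bits
Bandwidth = 10 * 10^6 = 10000000 bps
Time = 8192 / 10000000 seconds
Time in us = 8192 * 10^6 / 10000000 = 819.2

819.2


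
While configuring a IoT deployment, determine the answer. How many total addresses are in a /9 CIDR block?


Given: CIDR prefix /9
Host bits = 32 - 9 = 23
Total addresses = 2^23 = 8388608

8388608


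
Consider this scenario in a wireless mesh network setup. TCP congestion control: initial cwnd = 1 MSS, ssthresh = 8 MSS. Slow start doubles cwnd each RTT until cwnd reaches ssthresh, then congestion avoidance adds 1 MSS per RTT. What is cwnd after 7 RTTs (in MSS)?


RTT 0: cwnd = 1 MSS (initial)
RTT 1: cwnd = 2 MSS (slow start, doubled)
RTT 2: cwnd = 4 MSS (slow start, doubled)
RTT 3: cwnd = 8 MSS (slow start, doubled)
RTT 4: cwnd = 9 MSS (congestion avoidance, +1)
RTT 5: cwnd = 10 MSS (congestion avoidance, +1)
RTT 6: cwnd = 11 MSS (congestion avoidance, +1)
RTT 7: cwnd = 12 MSS (congestion avoidance, +1)

12


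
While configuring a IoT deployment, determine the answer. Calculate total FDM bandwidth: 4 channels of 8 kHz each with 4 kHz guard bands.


Given: 4 channels, 8 kHz each, guard = 4 kHz
Channel bandwidth = 4 * 8 = 32 kHz
Guard bands = 3 gaps * 4 kHz = 12 kHz
Total = 32 + 12 = 44 kHz

44


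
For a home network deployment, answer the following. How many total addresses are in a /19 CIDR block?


Given: CIDR prefix /19
Host bits = 32 - 19 = 13
Total addresses = 2^13 = 8192

8192


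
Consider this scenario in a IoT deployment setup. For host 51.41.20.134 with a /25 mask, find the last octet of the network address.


Given: IP = 51.41.20.134, prefix = /25
Subnet mask = 255.255.255.128
Last octet of IP: 134
Last octet of mask: 128
Network last octet = 134 AND 128 = 128

128


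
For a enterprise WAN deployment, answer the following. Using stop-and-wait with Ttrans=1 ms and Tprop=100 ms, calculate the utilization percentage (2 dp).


Given: Ttrans = 1 ms, Tprop = 100 ms
RTT = 2 * Tprop = 2 * 100 = 200 ms
U = Ttrans / (Ttrans + RTT)
U = 1 / (1 + 200)
U = 1 / 201 = 0.004975
U% = 0.50%

0.50


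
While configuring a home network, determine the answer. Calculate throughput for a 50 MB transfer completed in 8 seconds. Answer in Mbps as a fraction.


Given: file = 50 MB, time = 8 s
File in Mb = 50 * 8 = 400 Mb
Throughput = 400 / 8 Mbps
Throughput = 50 Mbps

50


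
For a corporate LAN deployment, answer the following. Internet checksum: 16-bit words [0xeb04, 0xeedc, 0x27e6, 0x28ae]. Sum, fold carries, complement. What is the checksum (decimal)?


Given words: [0xeb04, 0xeedc, 0x27e6, 0x28ae]
Step 1: Sum all words
Raw sum = 60164 + 61148 + 10214 + 10414 = 141940
Step 2: Fold carry: (10868 + 2) = 10870
One's complement = ~10870 & 0xFFFF = 54665

54665


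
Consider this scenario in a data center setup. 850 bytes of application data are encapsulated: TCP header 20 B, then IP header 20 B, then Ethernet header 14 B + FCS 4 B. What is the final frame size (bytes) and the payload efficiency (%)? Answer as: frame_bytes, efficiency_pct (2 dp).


TCP segment = 850 + 20 = 870 B
IP packet = 870 + 20 = 890 B
Ethernet frame = 890 + 14 + 4 = 908 B
Efficiency = app / frame = 850 / 908 = 0.936123 = 93.6123% -> 93.61% (2 dp)

908, 93.61


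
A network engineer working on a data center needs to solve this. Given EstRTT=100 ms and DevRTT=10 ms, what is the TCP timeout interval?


Given: EstRTT = 100 ms, DevRTT = 10 ms
Timeout = EstRTT + 4 * DevRTT
4 * DevRTT = 4 * 10 = 40
Timeout = 100 + 40 = 140 ms

140


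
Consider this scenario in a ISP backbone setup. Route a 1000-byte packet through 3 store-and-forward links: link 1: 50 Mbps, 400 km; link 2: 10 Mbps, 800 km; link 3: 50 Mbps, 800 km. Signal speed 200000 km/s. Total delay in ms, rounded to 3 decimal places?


Packet = 1000 bytes = 8000 bits. Store-and-forward: sum (t_trans + t_prop) per link.
Link 1: t_trans = 8000/(50*10^6) s = 0.1600 ms; t_prop = 400/200000 s = 2.0000 ms; subtotal = 2.1600 ms
Link 2: t_trans = 8000/(10*10^6) s = 0.8000 ms; t_prop = 800/200000 s = 4.0000 ms; subtotal = 4.8000 ms
Link 3: t_trans = 8000/(50*10^6) s = 0.1600 ms; t_prop = 800/200000 s = 4.0000 ms; subtotal = 4.1600 ms
End-to-end = 2.1600 + 4.8000 + 4.1600 = 11.1200 ms -> 11.120 ms (3 dp)

11.120


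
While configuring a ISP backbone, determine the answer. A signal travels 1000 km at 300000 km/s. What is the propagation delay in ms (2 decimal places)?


Given: distance = 1000 km, speed = 300000 km/s
Delay = distance / speed = 1000 / 300000 seconds
Delay in ms = 1000 * 1000 / 300000
Delay = 3.3333 ms
Rounded to 2 dp = 3.33 ms

3.33


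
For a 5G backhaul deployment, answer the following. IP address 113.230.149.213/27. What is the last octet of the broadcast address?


Given: IP = 113.230.149.213, prefix = /27
Host bits = 32 - 27 = 5
Network last octet = 213 AND mask = 192
Host part size = 2^5 - 1 = 31
Broadcast last octet = 192 OR 31 = 223

223


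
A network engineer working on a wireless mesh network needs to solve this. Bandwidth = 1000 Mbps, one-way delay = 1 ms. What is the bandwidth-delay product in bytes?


Given: bandwidth = 1000 Mbps, delay = 1 ms
BDP in bits = 1000 * 10^6 * 1 / 1000
BDP in bits = 1000000
BDP in bytes = 1000000 / 8 = 125000

125000


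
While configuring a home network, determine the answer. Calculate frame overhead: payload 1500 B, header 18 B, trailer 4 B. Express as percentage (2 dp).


Given: payload = 1500 B, header = 18 B, trailer = 4 B
Overhead bytes = header + trailer = 18 + 4 = 22
Total frame = payload + overhead = 1500 + 22 = 1522
Overhead % = 22 / 1522 * 100 = 1.4455% -> 1.45% (2 dp)

1.45


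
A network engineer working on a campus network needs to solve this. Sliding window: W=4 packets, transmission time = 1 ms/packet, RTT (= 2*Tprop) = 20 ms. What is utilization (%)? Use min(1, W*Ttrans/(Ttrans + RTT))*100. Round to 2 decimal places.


Given: W = 4, Ttrans = 1 ms, RTT = 20 ms (= 2 * Tprop, Tprop = 10 ms)
Cycle time = Ttrans + RTT = 1 + 20 = 21 ms (first packet sent until its ACK returns)
W * Ttrans = 4 * 1 = 4 ms of sending per cycle
W * Ttrans / (Ttrans + RTT) = 4 / 21 = 0.190476
U = min(1, 0.190476) = 0.190476
U% = 19.05%

19.05


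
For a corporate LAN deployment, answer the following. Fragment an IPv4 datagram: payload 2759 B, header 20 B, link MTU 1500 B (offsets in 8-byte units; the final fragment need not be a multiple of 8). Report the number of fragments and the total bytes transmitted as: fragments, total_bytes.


Max data per non-final fragment = floor((MTU - header)/8)*8 = floor((1500 - 20)/8)*8 = floor(1480/8)*8 = 1480 B
Final fragment needs no 8-byte alignment: it can carry up to MTU - header = 1480 B
Non-final fragments needed = ceil((payload - 1480) / 1480) = ceil(1279/1480) = ceil(0.8642) = 1
Number of fragments = 1 + 1 = 2
Fragment sizes (data): 1 * 1480 B + 1279 B (last, 1279 <= 1480 OK)
Total bytes sent = payload + n_frags * header = 2759 + 2*20 = 2759 + 40 = 2799 B

2, 2799


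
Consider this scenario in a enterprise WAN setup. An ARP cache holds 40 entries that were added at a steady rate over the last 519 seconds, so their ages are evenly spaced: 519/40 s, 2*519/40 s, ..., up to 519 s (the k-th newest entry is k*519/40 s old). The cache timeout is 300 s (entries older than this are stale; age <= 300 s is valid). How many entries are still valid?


Ages are k * 519/40 s for k = 1..40 (spacing = 12.9750 s).
Entry k is valid iff k * 519/40 <= 300 iff k <= 40 * 300 / 519 = 23.1214
n_valid = floor(23.1214) = 23
(n_stale = 40 - 23 = 17)

23


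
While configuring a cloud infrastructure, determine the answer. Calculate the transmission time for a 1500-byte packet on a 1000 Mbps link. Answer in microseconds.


Given: packet = 1500 bytes, bandwidth = 1000 Mbps
Packet in bits = 1500 * 8 = 12000 bits
Bandwidth = 1000 * 10^6 = 1000000000 bps
Time = 12000 / 1000000000 seconds
Time in us = 12000 * 10^6 / 1000000000 = 12

12


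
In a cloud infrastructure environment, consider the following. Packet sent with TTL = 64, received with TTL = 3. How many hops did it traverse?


Given: initial TTL = 64, received TTL = 3
Hops = initial TTL - received TTL
Hops = 64 - 3 = 61

61


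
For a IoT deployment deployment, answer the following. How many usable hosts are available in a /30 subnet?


Given: subnet mask /30
Host bits = 32 - 30 = 2
Total addresses = 2^2 = 4
Usable hosts = 4 - 2 (network + broadcast) = 2

2


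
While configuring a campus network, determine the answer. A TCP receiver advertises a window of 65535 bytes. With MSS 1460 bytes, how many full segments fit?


Given: RWND = 65535 bytes, MSS = 1460 bytes
Full segments = floor(RWND / MSS)
Full segments = floor(65535 / 1460)
Full segments = floor(44.887) = 44

44


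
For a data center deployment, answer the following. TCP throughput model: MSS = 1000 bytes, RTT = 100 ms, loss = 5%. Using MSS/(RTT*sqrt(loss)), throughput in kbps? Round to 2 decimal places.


Given: MSS = 1000 bytes, RTT = 100 ms, loss = 5%
RTT in seconds = 100 / 1000 = 0.1
Loss rate = 5% = 0.05
sqrt(loss) = sqrt(0.05) = 0.223606797750
Throughput (bytes/s) = 1000 / (0.1 * 0.223606797750) = 44721.3595
Throughput (kbps) = 44721.3595 * 8 / 1000 = 357.770876 -> 357.77 kbps (2 dp)

357.77


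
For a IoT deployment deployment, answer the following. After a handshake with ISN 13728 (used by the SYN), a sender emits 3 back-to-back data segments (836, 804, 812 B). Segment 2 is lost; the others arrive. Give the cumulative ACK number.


SYN uses sequence number 13728; first data byte = ISN + 1 = 13729.
Segment 1: SEQ = 13729, len = 836 B, covers [13729, 14564]
Segment 2: SEQ = 14565, len = 804 B, covers [14565, 15368] [LOST]
Segment 3: SEQ = 15369, len = 812 B, covers [15369, 16180]
In-order data received: bytes [13729, 14564] (segments 1..1).
Segment 2 missing -> gap begins at byte 14565; later segments buffered out of order.
Cumulative ACK = next expected in-order byte = 13729 + 836 = 14565

14565


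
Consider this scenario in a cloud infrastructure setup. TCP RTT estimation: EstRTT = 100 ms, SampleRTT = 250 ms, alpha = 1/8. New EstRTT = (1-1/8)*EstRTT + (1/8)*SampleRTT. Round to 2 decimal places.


Given: EstRTT = 100 ms, SampleRTT = 250 ms, alpha = 1/8
New EstRTT = (1 - alpha) * EstRTT + alpha * SampleRTT
(7/8) * 100 = 87.5
(1/8) * 250 = 31.25
New EstRTT = 87.5 + 31.25 = 118.75 ms -> 118.75 ms (2 dp)

118.75


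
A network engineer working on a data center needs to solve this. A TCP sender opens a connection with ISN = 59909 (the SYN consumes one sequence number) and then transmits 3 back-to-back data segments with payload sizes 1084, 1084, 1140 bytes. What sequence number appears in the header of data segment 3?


The SYN occupies sequence number ISN = 59909, so the first data byte is ISN + 1 = 59910.
SEQ of data segment i = (ISN + 1) + sum of payload sizes of segments 1..i-1.
Segment 1: SEQ = 59910, payload = 1084 bytes
Segment 2: SEQ = 60994, payload = 1084 bytes
Segment 3: SEQ = 62078, payload = 1140 bytes
SEQ of segment 3 = 59910 + 1084 + 1084 = 62078

62078


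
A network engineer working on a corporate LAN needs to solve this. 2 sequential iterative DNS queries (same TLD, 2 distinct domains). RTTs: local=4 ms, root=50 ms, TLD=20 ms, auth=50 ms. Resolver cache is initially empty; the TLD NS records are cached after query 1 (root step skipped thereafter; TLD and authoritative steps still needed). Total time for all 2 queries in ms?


Lookup 1 (cold cache): local + root + TLD + auth = 4 + 50 + 20 + 50 = 124 ms
Lookups 2..2 (TLD NS cached -> skip root; new domain -> still ask TLD and auth): local + TLD + auth = 4 + 20 + 50 = 74 ms each
Remaining 1 lookups: 1 * 74 = 74 ms
Total = 124 + 74 = 198 ms

198


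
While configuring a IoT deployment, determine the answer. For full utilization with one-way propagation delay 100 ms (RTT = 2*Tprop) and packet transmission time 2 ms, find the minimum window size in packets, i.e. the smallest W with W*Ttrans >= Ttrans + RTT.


Given: Ttrans = 2 ms, RTT = 200 ms (= 2 * Tprop, Tprop = 100 ms)
Time until first ACK returns = Ttrans + RTT = 2 + 200 = 202 ms
Need W * Ttrans >= Ttrans + RTT  ->  W >= (Ttrans + RTT) / Ttrans
(Ttrans + RTT) / Ttrans = 202 / 2 = 101
W_min = ceil(101) = 101

101


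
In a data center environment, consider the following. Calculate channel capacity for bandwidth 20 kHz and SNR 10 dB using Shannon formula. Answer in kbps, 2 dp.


Given: B = 20 kHz, SNR = 10 dB
SNR linear = 10^(10/10) = 10
1 + SNR = 11
log2(11) = 3.4594316186
C = 20 * 1000 * 3.4594316186 = 69188.6324 bps
C = 69.188632 kbps -> 69.19 kbps (2 dp)

69.19


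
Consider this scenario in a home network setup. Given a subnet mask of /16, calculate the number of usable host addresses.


Given: subnet mask /16
Host bits = 32 - 16 = 16
Total addresses = 2^16 = 65536
Usable hosts = 65536 - 2 (network + broadcast) = 65534

65534


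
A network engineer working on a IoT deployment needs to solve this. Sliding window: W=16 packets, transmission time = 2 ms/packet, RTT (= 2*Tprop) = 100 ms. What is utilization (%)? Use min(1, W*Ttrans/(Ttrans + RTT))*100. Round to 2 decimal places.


Given: W = 16, Ttrans = 2 ms, RTT = 100 ms (= 2 * Tprop, Tprop = 50 ms)
Cycle time = Ttrans + RTT = 2 + 100 = 102 ms (first packet sent until its ACK returns)
W * Ttrans = 16 * 2 = 32 ms of sending per cycle
W * Ttrans / (Ttrans + RTT) = 32 / 102 = 0.313725
U = min(1, 0.313725) = 0.313725
U% = 31.37%

31.37


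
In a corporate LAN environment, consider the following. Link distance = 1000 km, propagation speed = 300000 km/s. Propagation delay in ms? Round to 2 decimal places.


Given: distance = 1000 km, speed = 300000 km/s
Delay = distance / speed = 1000 / 300000 seconds
Delay in ms = 1000 * 1000 / 300000
Delay = 3.3333 ms
Rounded to 2 dp = 3.33 ms

3.33


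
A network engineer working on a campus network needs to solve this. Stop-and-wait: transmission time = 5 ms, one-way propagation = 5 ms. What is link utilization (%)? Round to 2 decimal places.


Given: Ttrans = 5 ms, Tprop = 5 ms
RTT = 2 * Tprop = 2 * 5 = 10 ms
U = Ttrans / (Ttrans + RTT)
U = 5 / (5 + 10)
U = 5 / 15 = 0.333333
U% = 33.33%

33.33


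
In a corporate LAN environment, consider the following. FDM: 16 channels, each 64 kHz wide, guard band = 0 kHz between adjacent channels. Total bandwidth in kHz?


Given: 16 channels, 64 kHz each, guard = 0 kHz
Channel bandwidth = 16 * 64 = 1024 kHz
Guard bands = 15 gaps * 0 kHz = 0 kHz
Total = 1024 + 0 = 1024 kHz

1024


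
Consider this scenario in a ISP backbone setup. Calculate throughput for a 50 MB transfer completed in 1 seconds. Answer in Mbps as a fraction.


Given: file = 50 MB, time = 1 s
File in Mb = 50 * 8 = 400 Mb
Throughput = 400 / 1 Mbps
Throughput = 400 Mbps

400


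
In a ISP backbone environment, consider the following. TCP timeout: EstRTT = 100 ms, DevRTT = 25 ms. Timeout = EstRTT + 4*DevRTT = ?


Given: EstRTT = 100 ms, DevRTT = 25 ms
Timeout = EstRTT + 4 * DevRTT
4 * DevRTT = 4 * 25 = 100
Timeout = 100 + 100 = 200 ms

200


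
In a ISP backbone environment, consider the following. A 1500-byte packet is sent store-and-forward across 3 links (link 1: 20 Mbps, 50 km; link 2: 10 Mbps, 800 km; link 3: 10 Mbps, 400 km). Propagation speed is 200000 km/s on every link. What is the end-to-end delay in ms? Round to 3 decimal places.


Packet = 1500 bytes = 12000 bits. Store-and-forward: sum (t_trans + t_prop) per link.
Link 1: t_trans = 12000/(20*10^6) s = 0.6000 ms; t_prop = 50/200000 s = 0.2500 ms; subtotal = 0.8500 ms
Link 2: t_trans = 12000/(10*10^6) s = 1.2000 ms; t_prop = 800/200000 s = 4.0000 ms; subtotal = 5.2000 ms
Link 3: t_trans = 12000/(10*10^6) s = 1.2000 ms; t_prop = 400/200000 s = 2.0000 ms; subtotal = 3.2000 ms
End-to-end = 0.8500 + 5.2000 + 3.2000 = 9.2500 ms -> 9.250 ms (3 dp)

9.250


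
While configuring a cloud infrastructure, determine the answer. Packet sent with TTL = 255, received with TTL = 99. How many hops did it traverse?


Given: initial TTL = 255, received TTL = 99
Hops = initial TTL - received TTL
Hops = 255 - 99 = 156

156


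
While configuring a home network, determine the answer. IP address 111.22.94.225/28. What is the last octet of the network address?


Given: IP = 111.22.94.225, prefix = /28
Subnet mask = 255.255.255.240
Last octet of IP: 225
Last octet of mask: 240
Network last octet = 225 AND 240 = 224

224


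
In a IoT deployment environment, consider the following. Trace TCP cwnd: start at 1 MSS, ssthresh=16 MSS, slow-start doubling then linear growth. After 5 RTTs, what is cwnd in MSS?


RTT 0: cwnd = 1 MSS (initial)
RTT 1: cwnd = 2 MSS (slow start, doubled)
RTT 2: cwnd = 4 MSS (slow start, doubled)
RTT 3: cwnd = 8 MSS (slow start, doubled)
RTT 4: cwnd = 16 MSS (slow start, doubled)
RTT 5: cwnd = 17 MSS (congestion avoidance, +1)

17


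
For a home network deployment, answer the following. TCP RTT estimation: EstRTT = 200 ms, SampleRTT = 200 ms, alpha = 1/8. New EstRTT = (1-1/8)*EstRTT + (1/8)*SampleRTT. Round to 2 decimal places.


Given: EstRTT = 200 ms, SampleRTT = 200 ms, alpha = 1/8
New EstRTT = (1 - alpha) * EstRTT + alpha * SampleRTT
(7/8) * 200 = 175
(1/8) * 200 = 25
New EstRTT = 175 + 25 = 200 ms -> 200.00 ms (2 dp)

200.00


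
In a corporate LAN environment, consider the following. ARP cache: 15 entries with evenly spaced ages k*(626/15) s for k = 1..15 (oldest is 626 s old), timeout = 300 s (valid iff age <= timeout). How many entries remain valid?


Ages are k * 626/15 s for k = 1..15 (spacing = 41.7333 s).
Entry k is valid iff k * 626/15 <= 300 iff k <= 15 * 300 / 626 = 7.1885
n_valid = floor(7.1885) = 7
(n_stale = 15 - 7 = 8)

7


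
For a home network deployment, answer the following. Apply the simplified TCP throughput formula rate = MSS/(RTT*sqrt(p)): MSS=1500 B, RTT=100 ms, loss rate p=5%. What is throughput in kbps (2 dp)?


Given: MSS = 1500 bytes, RTT = 100 ms, loss = 5%
RTT in seconds = 100 / 1000 = 0.1
Loss rate = 5% = 0.05
sqrt(loss) = sqrt(0.05) = 0.223606797750
Throughput (bytes/s) = 1500 / (0.1 * 0.223606797750) = 67082.0393
Throughput (kbps) = 67082.0393 * 8 / 1000 = 536.656315 -> 536.66 kbps (2 dp)

536.66


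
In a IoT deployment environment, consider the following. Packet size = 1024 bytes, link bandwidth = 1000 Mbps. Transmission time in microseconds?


Given: packet = 1024 bytes, bandwidth = 1000 Mbps
Packet in bits = 1024 * 8 = 8192 bits
Bandwidth = 1000 * 10^6 = 1000000000 bps
Time = 8192 / 1000000000 seconds
Time in us = 8192 * 10^6 / 1000000000 = 8.192

8.192


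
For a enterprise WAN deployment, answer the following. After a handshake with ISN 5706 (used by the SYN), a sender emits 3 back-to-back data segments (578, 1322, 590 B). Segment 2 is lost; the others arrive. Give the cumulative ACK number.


SYN uses sequence number 5706; first data byte = ISN + 1 = 5707.
Segment 1: SEQ = 5707, len = 578 B, covers [5707, 6284]
Segment 2: SEQ = 6285, len = 1322 B, covers [6285, 7606] [LOST]
Segment 3: SEQ = 7607, len = 590 B, covers [7607, 8196]
In-order data received: bytes [5707, 6284] (segments 1..1).
Segment 2 missing -> gap begins at byte 6285; later segments buffered out of order.
Cumulative ACK = next expected in-order byte = 5707 + 578 = 6285

6285


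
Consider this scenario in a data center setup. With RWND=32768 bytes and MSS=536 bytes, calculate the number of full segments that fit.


Given: RWND = 32768 bytes, MSS = 536 bytes
Full segments = floor(RWND / MSS)
Full segments = floor(32768 / 536)
Full segments = floor(61.1343) = 61

61


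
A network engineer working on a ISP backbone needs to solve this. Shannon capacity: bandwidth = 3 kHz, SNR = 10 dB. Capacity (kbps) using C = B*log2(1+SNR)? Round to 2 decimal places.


Given: B = 3 kHz, SNR = 10 dB
SNR linear = 10^(10/10) = 10
1 + SNR = 11
log2(11) = 3.4594316186
C = 3 * 1000 * 3.4594316186 = 10378.2949 bps
C = 10.378295 kbps -> 10.38 kbps (2 dp)

10.38


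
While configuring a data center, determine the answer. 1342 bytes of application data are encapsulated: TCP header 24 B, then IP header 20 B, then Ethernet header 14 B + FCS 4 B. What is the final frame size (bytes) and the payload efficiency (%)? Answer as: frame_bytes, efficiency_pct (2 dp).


TCP segment = 1342 + 24 = 1366 B
IP packet = 1366 + 20 = 1386 B
Ethernet frame = 1386 + 14 + 4 = 1404 B
Efficiency = app / frame = 1342 / 1404 = 0.955840 = 95.5840% -> 95.58% (2 dp)

1404, 95.58


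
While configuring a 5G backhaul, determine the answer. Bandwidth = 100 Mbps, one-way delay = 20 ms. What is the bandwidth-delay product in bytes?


Given: bandwidth = 100 Mbps, delay = 20 ms
BDP in bits = 100 * 10^6 * 20 / 1000
BDP in bits = 2000000
BDP in bytes = 2000000 / 8 = 250000

250000


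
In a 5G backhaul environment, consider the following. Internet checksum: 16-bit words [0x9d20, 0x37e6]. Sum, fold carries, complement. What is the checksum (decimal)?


Given words: [0x9d20, 0x37e6]
Step 1: Sum all words
Raw sum = 40224 + 14310 = 54534
One's complement = ~54534 & 0xFFFF = 11001

11001


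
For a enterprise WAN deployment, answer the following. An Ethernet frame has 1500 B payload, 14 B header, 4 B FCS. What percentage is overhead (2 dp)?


Given: payload = 1500 B, header = 14 B, trailer = 4 B
Overhead bytes = header + trailer = 14 + 4 = 18
Total frame = payload + overhead = 1500 + 18 = 1518
Overhead % = 18 / 1518 * 100 = 1.1858% -> 1.19% (2 dp)

1.19


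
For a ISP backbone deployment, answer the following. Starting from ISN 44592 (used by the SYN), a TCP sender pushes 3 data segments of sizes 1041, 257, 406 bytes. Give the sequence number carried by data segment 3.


The SYN occupies sequence number ISN = 44592, so the first data byte is ISN + 1 = 44593.
SEQ of data segment i = (ISN + 1) + sum of payload sizes of segments 1..i-1.
Segment 1: SEQ = 44593, payload = 1041 bytes
Segment 2: SEQ = 45634, payload = 257 bytes
Segment 3: SEQ = 45891, payload = 406 bytes
SEQ of segment 3 = 44593 + 1041 + 257 = 45891

45891


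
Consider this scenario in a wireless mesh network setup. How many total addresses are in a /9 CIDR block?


Given: CIDR prefix /9
Host bits = 32 - 9 = 23
Total addresses = 2^23 = 8388608

8388608


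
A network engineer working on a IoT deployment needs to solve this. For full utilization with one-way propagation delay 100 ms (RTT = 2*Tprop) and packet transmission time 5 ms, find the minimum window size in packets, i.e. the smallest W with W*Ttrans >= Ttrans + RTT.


Given: Ttrans = 5 ms, RTT = 200 ms (= 2 * Tprop, Tprop = 100 ms)
Time until first ACK returns = Ttrans + RTT = 5 + 200 = 205 ms
Need W * Ttrans >= Ttrans + RTT  ->  W >= (Ttrans + RTT) / Ttrans
(Ttrans + RTT) / Ttrans = 205 / 5 = 41
W_min = ceil(41) = 41

41


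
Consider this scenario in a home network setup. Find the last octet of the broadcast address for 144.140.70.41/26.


Given: IP = 144.140.70.41, prefix = /26
Host bits = 32 - 26 = 6
Network last octet = 41 AND mask = 0
Host part size = 2^6 - 1 = 63
Broadcast last octet = 0 OR 63 = 63

63


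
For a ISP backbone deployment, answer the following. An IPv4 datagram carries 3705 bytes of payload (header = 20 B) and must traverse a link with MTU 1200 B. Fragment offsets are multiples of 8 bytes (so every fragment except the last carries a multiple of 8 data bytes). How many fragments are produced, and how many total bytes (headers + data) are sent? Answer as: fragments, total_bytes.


Max data per non-final fragment = floor((MTU - header)/8)*8 = floor((1200 - 20)/8)*8 = floor(1180/8)*8 = 1176 B
Final fragment needs no 8-byte alignment: it can carry up to MTU - header = 1180 B
Non-final fragments needed = ceil((payload - 1180) / 1176) = ceil(2525/1176) = ceil(2.1471) = 3
Number of fragments = 3 + 1 = 4
Fragment sizes (data): 3 * 1176 B + 177 B (last, 177 <= 1180 OK)
Total bytes sent = payload + n_frags * header = 3705 + 4*20 = 3705 + 80 = 3785 B

4, 3785


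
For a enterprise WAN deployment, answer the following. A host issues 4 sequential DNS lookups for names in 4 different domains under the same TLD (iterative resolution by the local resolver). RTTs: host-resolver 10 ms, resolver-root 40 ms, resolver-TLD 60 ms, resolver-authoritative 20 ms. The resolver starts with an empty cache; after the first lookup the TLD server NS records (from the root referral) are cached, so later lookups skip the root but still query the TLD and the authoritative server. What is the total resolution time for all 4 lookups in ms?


Lookup 1 (cold cache): local + root + TLD + auth = 10 + 40 + 60 + 20 = 130 ms
Lookups 2..4 (TLD NS cached -> skip root; new domain -> still ask TLD and auth): local + TLD + auth = 10 + 60 + 20 = 90 ms each
Remaining 3 lookups: 3 * 90 = 270 ms
Total = 130 + 270 = 400 ms

400


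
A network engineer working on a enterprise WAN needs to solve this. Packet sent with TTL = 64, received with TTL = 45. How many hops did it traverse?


Given: initial TTL = 64, received TTL = 45
Hops = initial TTL - received TTL
Hops = 64 - 45 = 19

19


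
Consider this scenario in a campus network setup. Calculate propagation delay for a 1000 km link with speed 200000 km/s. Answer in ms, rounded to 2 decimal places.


Given: distance = 1000 km, speed = 200000 km/s
Delay = distance / speed = 1000 / 200000 seconds
Delay in ms = 1000 * 1000 / 200000
Delay = 5.0000 ms
Rounded to 2 dp = 5.00 ms

5.00


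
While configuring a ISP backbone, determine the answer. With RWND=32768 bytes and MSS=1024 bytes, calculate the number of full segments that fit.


Given: RWND = 32768 bytes, MSS = 1024 bytes
Full segments = floor(RWND / MSS)
Full segments = floor(32768 / 1024)
Full segments = floor(32.0) = 32

32


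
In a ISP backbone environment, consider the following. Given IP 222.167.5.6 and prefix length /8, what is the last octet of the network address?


Given: IP = 222.167.5.6, prefix = /8
Subnet mask = 255.0.0.0
Last octet of IP: 6
Last octet of mask: 0
Network last octet = 6 AND 0 = 0

0


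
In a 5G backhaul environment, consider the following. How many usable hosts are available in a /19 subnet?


Given: subnet mask /19
Host bits = 32 - 19 = 13
Total addresses = 2^13 = 8192
Usable hosts = 8192 - 2 (network + broadcast) = 8190

8190


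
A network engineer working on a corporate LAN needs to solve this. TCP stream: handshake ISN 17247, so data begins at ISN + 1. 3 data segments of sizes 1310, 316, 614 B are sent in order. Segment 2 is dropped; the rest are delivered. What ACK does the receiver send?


SYN uses sequence number 17247; first data byte = ISN + 1 = 17248.
Segment 1: SEQ = 17248, len = 1310 B, covers [17248, 18557]
Segment 2: SEQ = 18558, len = 316 B, covers [18558, 18873] [LOST]
Segment 3: SEQ = 18874, len = 614 B, covers [18874, 19487]
In-order data received: bytes [17248, 18557] (segments 1..1).
Segment 2 missing -> gap begins at byte 18558; later segments buffered out of order.
Cumulative ACK = next expected in-order byte = 17248 + 1310 = 18558

18558


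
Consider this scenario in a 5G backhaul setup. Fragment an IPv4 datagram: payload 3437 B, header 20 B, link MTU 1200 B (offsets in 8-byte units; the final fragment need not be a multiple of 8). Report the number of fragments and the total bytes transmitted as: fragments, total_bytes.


Max data per non-final fragment = floor((MTU - header)/8)*8 = floor((1200 - 20)/8)*8 = floor(1180/8)*8 = 1176 B
Final fragment needs no 8-byte alignment: it can carry up to MTU - header = 1180 B
Non-final fragments needed = ceil((payload - 1180) / 1176) = ceil(2257/1176) = ceil(1.9192) = 2
Number of fragments = 2 + 1 = 3
Fragment sizes (data): 2 * 1176 B + 1085 B (last, 1085 <= 1180 OK)
Total bytes sent = payload + n_frags * header = 3437 + 3*20 = 3437 + 60 = 3497 B

3, 3497


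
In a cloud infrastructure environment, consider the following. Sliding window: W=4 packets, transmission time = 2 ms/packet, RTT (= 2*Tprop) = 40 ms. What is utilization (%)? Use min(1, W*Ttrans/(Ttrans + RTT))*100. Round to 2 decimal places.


Given: W = 4, Ttrans = 2 ms, RTT = 40 ms (= 2 * Tprop, Tprop = 20 ms)
Cycle time = Ttrans + RTT = 2 + 40 = 42 ms (first packet sent until its ACK returns)
W * Ttrans = 4 * 2 = 8 ms of sending per cycle
W * Ttrans / (Ttrans + RTT) = 8 / 42 = 0.190476
U = min(1, 0.190476) = 0.190476
U% = 19.05%

19.05


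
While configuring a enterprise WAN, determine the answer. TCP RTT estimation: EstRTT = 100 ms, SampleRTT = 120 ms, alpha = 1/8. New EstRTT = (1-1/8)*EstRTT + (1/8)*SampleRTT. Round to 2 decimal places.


Given: EstRTT = 100 ms, SampleRTT = 120 ms, alpha = 1/8
New EstRTT = (1 - alpha) * EstRTT + alpha * SampleRTT
(7/8) * 100 = 87.5
(1/8) * 120 = 15
New EstRTT = 87.5 + 15 = 102.5 ms -> 102.50 ms (2 dp)

102.50


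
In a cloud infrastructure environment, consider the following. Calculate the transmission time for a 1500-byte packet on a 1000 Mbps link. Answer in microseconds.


Given: packet = 1500 bytes, bandwidth = 1000 Mbps
Packet in bits = 1500 * 8 = 12000 bits
Bandwidth = 1000 * 10^6 = 1000000000 bps
Time = 12000 / 1000000000 seconds
Time in us = 12000 * 10^6 / 1000000000 = 12

12


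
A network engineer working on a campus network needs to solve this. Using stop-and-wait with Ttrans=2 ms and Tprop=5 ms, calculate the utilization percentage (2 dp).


Given: Ttrans = 2 ms, Tprop = 5 ms
RTT = 2 * Tprop = 2 * 5 = 10 ms
U = Ttrans / (Ttrans + RTT)
U = 2 / (2 + 10)
U = 2 / 12 = 0.166667
U% = 16.67%

16.67


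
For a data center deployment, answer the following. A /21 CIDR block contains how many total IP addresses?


Given: CIDR prefix /21
Host bits = 32 - 21 = 11
Total addresses = 2^11 = 2048

2048


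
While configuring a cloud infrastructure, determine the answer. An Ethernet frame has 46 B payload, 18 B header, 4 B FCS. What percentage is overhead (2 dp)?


Given: payload = 46 B, header = 18 B, trailer = 4 B
Overhead bytes = header + trailer = 18 + 4 = 22
Total frame = payload + overhead = 46 + 22 = 68
Overhead % = 22 / 68 * 100 = 32.3529% -> 32.35% (2 dp)

32.35


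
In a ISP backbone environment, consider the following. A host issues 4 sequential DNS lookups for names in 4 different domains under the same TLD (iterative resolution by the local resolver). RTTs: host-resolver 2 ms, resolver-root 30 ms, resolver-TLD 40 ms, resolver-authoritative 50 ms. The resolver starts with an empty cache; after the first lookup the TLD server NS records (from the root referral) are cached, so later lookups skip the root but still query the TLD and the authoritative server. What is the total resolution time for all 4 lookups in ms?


Lookup 1 (cold cache): local + root + TLD + auth = 2 + 30 + 40 + 50 = 122 ms
Lookups 2..4 (TLD NS cached -> skip root; new domain -> still ask TLD and auth): local + TLD + auth = 2 + 40 + 50 = 92 ms each
Remaining 3 lookups: 3 * 92 = 276 ms
Total = 122 + 276 = 398 ms

398


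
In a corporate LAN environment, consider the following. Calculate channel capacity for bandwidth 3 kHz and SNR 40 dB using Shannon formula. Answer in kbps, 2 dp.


Given: B = 3 kHz, SNR = 40 dB
SNR linear = 10^(40/10) = 10000
1 + SNR = 10001
log2(10001) = 13.2878566418
C = 3 * 1000 * 13.2878566418 = 39863.5699 bps
C = 39.863570 kbps -> 39.86 kbps (2 dp)

39.86


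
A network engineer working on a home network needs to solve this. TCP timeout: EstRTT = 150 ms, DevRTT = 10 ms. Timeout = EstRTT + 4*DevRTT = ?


Given: EstRTT = 150 ms, DevRTT = 10 ms
Timeout = EstRTT + 4 * DevRTT
4 * DevRTT = 4 * 10 = 40
Timeout = 150 + 40 = 190 ms

190


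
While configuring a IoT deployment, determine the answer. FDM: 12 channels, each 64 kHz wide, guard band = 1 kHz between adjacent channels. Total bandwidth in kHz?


Given: 12 channels, 64 kHz each, guard = 1 kHz
Channel bandwidth = 12 * 64 = 768 kHz
Guard bands = 11 gaps * 1 kHz = 11 kHz
Total = 768 + 11 = 779 kHz

779


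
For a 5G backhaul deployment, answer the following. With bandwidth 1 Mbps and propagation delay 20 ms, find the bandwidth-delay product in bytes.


Given: bandwidth = 1 Mbps, delay = 20 ms
BDP in bits = 1 * 10^6 * 20 / 1000
BDP in bits = 20000
BDP in bytes = 20000 / 8 = 2500

2500


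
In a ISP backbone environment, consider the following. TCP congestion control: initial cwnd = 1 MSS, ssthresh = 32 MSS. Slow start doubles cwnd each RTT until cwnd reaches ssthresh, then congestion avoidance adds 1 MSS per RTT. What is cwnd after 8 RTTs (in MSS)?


RTT 0: cwnd = 1 MSS (initial)
RTT 1: cwnd = 2 MSS (slow start, doubled)
RTT 2: cwnd = 4 MSS (slow start, doubled)
RTT 3: cwnd = 8 MSS (slow start, doubled)
RTT 4: cwnd = 16 MSS (slow start, doubled)
RTT 5: cwnd = 32 MSS (slow start, doubled)
RTT 6: cwnd = 33 MSS (congestion avoidance, +1)
RTT 7: cwnd = 34 MSS (congestion avoidance, +1)
RTT 8: cwnd = 35 MSS (congestion avoidance, +1)

35


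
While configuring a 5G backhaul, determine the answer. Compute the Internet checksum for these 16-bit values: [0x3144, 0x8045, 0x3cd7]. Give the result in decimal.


Given words: [0x3144, 0x8045, 0x3cd7]
Step 1: Sum all words
Raw sum = 12612 + 32837 + 15575 = 61024
One's complement = ~61024 & 0xFFFF = 4511

4511


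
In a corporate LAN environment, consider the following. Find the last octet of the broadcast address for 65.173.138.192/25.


Given: IP = 65.173.138.192, prefix = /25
Host bits = 32 - 25 = 7
Network last octet = 192 AND mask = 128
Host part size = 2^7 - 1 = 127
Broadcast last octet = 128 OR 127 = 255

255


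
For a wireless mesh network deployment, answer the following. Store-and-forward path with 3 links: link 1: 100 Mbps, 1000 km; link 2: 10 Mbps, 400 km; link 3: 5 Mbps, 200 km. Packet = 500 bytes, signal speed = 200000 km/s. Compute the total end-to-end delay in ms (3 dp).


Packet = 500 bytes = 4000 bits. Store-and-forward: sum (t_trans + t_prop) per link.
Link 1: t_trans = 4000/(100*10^6) s = 0.0400 ms; t_prop = 1000/200000 s = 5.0000 ms; subtotal = 5.0400 ms
Link 2: t_trans = 4000/(10*10^6) s = 0.4000 ms; t_prop = 400/200000 s = 2.0000 ms; subtotal = 2.4000 ms
Link 3: t_trans = 4000/(5*10^6) s = 0.8000 ms; t_prop = 200/200000 s = 1.0000 ms; subtotal = 1.8000 ms
End-to-end = 5.0400 + 2.4000 + 1.8000 = 9.2400 ms -> 9.240 ms (3 dp)

9.240


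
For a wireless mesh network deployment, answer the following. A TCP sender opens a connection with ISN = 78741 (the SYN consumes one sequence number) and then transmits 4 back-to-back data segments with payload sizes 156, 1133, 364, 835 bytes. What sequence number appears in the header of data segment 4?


The SYN occupies sequence number ISN = 78741, so the first data byte is ISN + 1 = 78742.
SEQ of data segment i = (ISN + 1) + sum of payload sizes of segments 1..i-1.
Segment 1: SEQ = 78742, payload = 156 bytes
Segment 2: SEQ = 78898, payload = 1133 bytes
Segment 3: SEQ = 80031, payload = 364 bytes
Segment 4: SEQ = 80395, payload = 835 bytes
SEQ of segment 4 = 78742 + 156 + 1133 + 364 = 80395

80395


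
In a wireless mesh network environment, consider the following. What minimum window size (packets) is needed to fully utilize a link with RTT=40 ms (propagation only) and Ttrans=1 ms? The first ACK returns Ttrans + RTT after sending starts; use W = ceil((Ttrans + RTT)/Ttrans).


Given: Ttrans = 1 ms, RTT = 40 ms (= 2 * Tprop, Tprop = 20 ms)
Time until first ACK returns = Ttrans + RTT = 1 + 40 = 41 ms
Need W * Ttrans >= Ttrans + RTT  ->  W >= (Ttrans + RTT) / Ttrans
(Ttrans + RTT) / Ttrans = 41 / 1 = 41
W_min = ceil(41) = 41

41


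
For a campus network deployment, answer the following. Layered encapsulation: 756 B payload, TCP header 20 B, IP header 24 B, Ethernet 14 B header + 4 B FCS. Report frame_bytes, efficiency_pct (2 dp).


TCP segment = 756 + 20 = 776 B
IP packet = 776 + 24 = 800 B
Ethernet frame = 800 + 14 + 4 = 818 B
Efficiency = app / frame = 756 / 818 = 0.924205 = 92.4205% -> 92.42% (2 dp)

818, 92.42


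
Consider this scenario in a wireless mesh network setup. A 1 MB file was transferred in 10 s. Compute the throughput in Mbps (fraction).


Given: file = 1 MB, time = 10 s
File in Mb = 1 * 8 = 8 Mb
Throughput = 8 / 10 Mbps
Throughput = 4/5 Mbps

4/5


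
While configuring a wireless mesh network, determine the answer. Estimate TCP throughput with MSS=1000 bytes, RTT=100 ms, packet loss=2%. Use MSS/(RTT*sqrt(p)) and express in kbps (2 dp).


Given: MSS = 1000 bytes, RTT = 100 ms, loss = 2%
RTT in seconds = 100 / 1000 = 0.1
Loss rate = 2% = 0.02
sqrt(loss) = sqrt(0.02) = 0.141421356237
Throughput (bytes/s) = 1000 / (0.1 * 0.141421356237) = 70710.6781
Throughput (kbps) = 70710.6781 * 8 / 1000 = 565.685425 -> 565.69 kbps (2 dp)

565.69


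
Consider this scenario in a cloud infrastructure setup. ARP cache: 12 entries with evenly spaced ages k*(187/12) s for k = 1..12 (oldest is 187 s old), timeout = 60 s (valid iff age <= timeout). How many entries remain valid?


Ages are k * 187/12 s for k = 1..12 (spacing = 15.5833 s).
Entry k is valid iff k * 187/12 <= 60 iff k <= 12 * 60 / 187 = 3.8503
n_valid = floor(3.8503) = 3
(n_stale = 12 - 3 = 9)

3


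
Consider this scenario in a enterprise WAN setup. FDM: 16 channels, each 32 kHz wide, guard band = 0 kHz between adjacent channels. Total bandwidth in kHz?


Given: 16 channels, 32 kHz each, guard = 0 kHz
Channel bandwidth = 16 * 32 = 512 kHz
Guard bands = 15 gaps * 0 kHz = 0 kHz
Total = 512 + 0 = 512 kHz

512


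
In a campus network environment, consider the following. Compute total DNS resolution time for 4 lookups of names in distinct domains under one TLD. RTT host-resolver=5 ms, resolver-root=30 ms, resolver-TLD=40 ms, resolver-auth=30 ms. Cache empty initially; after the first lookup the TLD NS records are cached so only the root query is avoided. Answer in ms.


Lookup 1 (cold cache): local + root + TLD + auth = 5 + 30 + 40 + 30 = 105 ms
Lookups 2..4 (TLD NS cached -> skip root; new domain -> still ask TLD and auth): local + TLD + auth = 5 + 40 + 30 = 75 ms each
Remaining 3 lookups: 3 * 75 = 225 ms
Total = 105 + 225 = 330 ms

330


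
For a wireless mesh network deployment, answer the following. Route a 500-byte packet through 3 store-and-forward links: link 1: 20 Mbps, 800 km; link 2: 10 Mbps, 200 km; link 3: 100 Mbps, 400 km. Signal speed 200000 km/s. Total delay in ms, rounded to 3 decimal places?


Packet = 500 bytes = 4000 bits. Store-and-forward: sum (t_trans + t_prop) per link.
Link 1: t_trans = 4000/(20*10^6) s = 0.2000 ms; t_prop = 800/200000 s = 4.0000 ms; subtotal = 4.2000 ms
Link 2: t_trans = 4000/(10*10^6) s = 0.4000 ms; t_prop = 200/200000 s = 1.0000 ms; subtotal = 1.4000 ms
Link 3: t_trans = 4000/(100*10^6) s = 0.0400 ms; t_prop = 400/200000 s = 2.0000 ms; subtotal = 2.0400 ms
End-to-end = 4.2000 + 1.4000 + 2.0400 = 7.6400 ms -> 7.640 ms (3 dp)

7.640


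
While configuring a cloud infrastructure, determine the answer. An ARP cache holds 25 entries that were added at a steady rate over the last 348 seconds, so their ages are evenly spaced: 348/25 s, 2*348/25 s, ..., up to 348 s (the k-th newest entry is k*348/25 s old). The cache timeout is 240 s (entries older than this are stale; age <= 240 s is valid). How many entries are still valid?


Ages are k * 348/25 s for k = 1..25 (spacing = 13.9200 s).
Entry k is valid iff k * 348/25 <= 240 iff k <= 25 * 240 / 348 = 17.2414
n_valid = floor(17.2414) = 17
(n_stale = 25 - 17 = 8)

17


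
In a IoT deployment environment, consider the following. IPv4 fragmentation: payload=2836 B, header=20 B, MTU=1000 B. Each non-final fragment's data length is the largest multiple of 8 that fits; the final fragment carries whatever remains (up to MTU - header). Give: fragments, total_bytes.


Max data per non-final fragment = floor((MTU - header)/8)*8 = floor((1000 - 20)/8)*8 = floor(980/8)*8 = 976 B
Final fragment needs no 8-byte alignment: it can carry up to MTU - header = 980 B
Non-final fragments needed = ceil((payload - 980) / 976) = ceil(1856/976) = ceil(1.9016) = 2
Number of fragments = 2 + 1 = 3
Fragment sizes (data): 2 * 976 B + 884 B (last, 884 <= 980 OK)
Total bytes sent = payload + n_frags * header = 2836 + 3*20 = 2836 + 60 = 2896 B

3, 2896
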